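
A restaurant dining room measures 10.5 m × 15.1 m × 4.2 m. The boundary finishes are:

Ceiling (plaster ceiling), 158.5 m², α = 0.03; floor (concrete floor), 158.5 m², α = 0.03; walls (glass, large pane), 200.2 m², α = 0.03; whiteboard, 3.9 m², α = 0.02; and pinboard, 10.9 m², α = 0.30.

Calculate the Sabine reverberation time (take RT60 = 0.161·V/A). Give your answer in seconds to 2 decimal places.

5.68 sec

Equivalent absorption area: A = 158.5×0.03 + 158.5×0.03 + 200.2×0.03 + 3.9×0.02 + 10.9×0.30 = 18.864 m².
V = 10.5·15.1·4.2 = 665.91 m³.
Sabine: RT60 = 0.161 × 665.91 / 18.864 = 5.68 s.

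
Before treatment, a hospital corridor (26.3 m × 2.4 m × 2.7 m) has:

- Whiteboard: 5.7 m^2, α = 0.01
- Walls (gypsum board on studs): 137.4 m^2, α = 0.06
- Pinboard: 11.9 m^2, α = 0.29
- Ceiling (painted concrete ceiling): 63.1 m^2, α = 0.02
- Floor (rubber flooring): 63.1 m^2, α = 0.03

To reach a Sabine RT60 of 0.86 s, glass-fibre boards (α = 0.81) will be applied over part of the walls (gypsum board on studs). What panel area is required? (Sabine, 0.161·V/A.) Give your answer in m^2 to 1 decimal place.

Total absorption A₁ = 5.7×0.01 + 137.4×0.06 + 11.9×0.29 + 63.1×0.02 + 63.1×0.03
  = 0.057 + 8.244 + 3.451 + 1.262 + 1.893 = 14.907 m^2 sabins.
Required A₂ = 0.161·170.424/0.86 = 31.905 sabins.
Absorption to add: 31.905 − 14.907 = 16.998 sabins.
Net gain per m^2: Δα = 0.81 − 0.06 = 0.75.
Area = ΔA/Δα = 16.998/0.75 = 22.7 m^2.

22.7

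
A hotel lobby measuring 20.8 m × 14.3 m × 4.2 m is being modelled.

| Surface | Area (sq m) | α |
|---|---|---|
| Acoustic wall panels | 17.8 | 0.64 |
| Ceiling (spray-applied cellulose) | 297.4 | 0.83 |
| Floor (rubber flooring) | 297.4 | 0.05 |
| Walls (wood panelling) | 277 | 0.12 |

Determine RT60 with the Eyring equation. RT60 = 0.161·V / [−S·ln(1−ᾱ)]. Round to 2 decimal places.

0.54 s

Total surface area S = 17.8 + 297.4 + 297.4 + 277 = 889.6 sq m.
Σ(Sᵢαᵢ) = 17.8·0.64 + 297.4·0.83 + 297.4·0.05 + 277·0.12 = 306.344.
Mean coefficient ᾱ = A/S = 0.3444.
Eyring denominator: −S ln(1−ᾱ) = 375.593.
V = 20.8 × 14.3 × 4.2 = 1249.248 m³.
RT60 = 0.161 × 1249.248 / 375.593 = 0.54 s.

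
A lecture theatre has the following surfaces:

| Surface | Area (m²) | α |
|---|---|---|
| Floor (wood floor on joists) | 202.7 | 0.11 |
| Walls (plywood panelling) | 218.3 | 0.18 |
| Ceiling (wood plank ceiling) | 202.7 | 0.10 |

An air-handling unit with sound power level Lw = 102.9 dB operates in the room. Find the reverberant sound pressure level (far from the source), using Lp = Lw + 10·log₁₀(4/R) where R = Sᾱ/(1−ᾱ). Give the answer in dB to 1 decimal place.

Σ(Sᵢαᵢ) = 202.7×0.11 + 218.3×0.18 + 202.7×0.10 = 81.861; total area S = 623.7 m².
ᾱ = 81.861/623.7 = 0.1313; R = Sᾱ/(1−ᾱ) = 81.861/(1−0.1313) = 94.234 m².
Lp = 102.9 + 10·log₁₀(4/94.234) = 102.9 + (-13.72) = 89.2 dB.

89.2 dB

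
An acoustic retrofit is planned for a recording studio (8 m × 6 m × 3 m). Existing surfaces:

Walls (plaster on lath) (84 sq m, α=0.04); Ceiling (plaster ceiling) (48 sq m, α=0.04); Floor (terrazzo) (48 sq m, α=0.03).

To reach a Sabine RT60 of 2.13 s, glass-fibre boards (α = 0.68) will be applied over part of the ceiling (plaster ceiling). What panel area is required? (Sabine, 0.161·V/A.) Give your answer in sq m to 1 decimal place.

6.5

Total absorption A₁ = 84·0.04 + 48·0.04 + 48·0.03
  = 3.360 + 1.920 + 1.440 = 6.720 sq m sabins.
V = 144 m³. Target absorption A₂ = 0.161 × 144 / 2.13 = 10.885 sabins.
ΔA needed = 10.885 − 6.720 = 4.165 sabins.
Net gain per sq m: Δα = 0.68 − 0.04 = 0.64.
Panel area = 4.165 / 0.64 = 6.5 sq m.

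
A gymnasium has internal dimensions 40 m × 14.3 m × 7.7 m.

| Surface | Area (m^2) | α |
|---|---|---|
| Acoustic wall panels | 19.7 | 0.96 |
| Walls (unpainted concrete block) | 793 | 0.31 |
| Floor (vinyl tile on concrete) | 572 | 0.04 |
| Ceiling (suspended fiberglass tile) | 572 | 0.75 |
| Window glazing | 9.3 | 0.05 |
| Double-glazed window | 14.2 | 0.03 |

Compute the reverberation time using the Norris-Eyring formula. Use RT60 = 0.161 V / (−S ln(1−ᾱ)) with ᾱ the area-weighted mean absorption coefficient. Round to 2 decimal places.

0.80 s

Total surface area S = 19.7 + 793 + 572 + 572 + 9.3 + 14.2 = 1980.2 m^2.
Absorption A = 19.7·0.96 + 793·0.31 + 572·0.04 + 572·0.75 + 9.3·0.05 + 14.2·0.03 = 717.513 sabins.
ᾱ = 717.513 / 1980.2 = 0.3623.
−S·ln(1−ᾱ) = −1980.2 × ln(1 − 0.3623) = 890.867.
V = 40 × 14.3 × 7.7 = 4404.4 m³.
T = 0.161·V/[−S·ln(1−ᾱ)] = 0.161·4404.4/890.867 = 0.80 s.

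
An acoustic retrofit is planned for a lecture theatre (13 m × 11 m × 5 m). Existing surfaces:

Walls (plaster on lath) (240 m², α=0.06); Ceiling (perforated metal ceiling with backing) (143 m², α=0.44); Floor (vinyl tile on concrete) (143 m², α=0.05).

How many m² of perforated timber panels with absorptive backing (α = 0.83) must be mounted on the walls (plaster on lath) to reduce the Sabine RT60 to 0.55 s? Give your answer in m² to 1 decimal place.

Equivalent absorption area: A₁ = 240×0.06 + 143×0.44 + 143×0.05 = 84.470 m².
Required A₂ = 0.161·715/0.55 = 209.300 sabins.
ΔA needed = 209.300 − 84.470 = 124.830 sabins.
Net gain per m²: Δα = 0.83 − 0.06 = 0.77.
Area = ΔA/Δα = 124.830/0.77 = 162.1 m².

162.1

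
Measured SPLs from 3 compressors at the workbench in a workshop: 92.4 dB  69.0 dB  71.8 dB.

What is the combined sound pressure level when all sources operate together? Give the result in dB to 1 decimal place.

Converting to relative power and adding: 10^(92.4/10) + 10^(69.0/10) + 10^(71.8/10) = 1.761e+09.
L_total = 10·log₁₀(1.761e+09) = 92.5 dB.

92.5 dB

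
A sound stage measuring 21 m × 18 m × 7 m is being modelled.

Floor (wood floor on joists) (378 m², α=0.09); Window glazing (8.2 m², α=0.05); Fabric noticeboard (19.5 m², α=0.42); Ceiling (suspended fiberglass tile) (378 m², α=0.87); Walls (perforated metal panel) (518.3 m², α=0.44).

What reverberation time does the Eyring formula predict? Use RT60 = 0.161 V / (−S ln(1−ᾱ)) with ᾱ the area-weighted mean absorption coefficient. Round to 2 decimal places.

Total surface area S = 378 + 8.2 + 19.5 + 378 + 518.3 = 1302.0 m².
Absorption A = 378·0.09 + 8.2·0.05 + 19.5·0.42 + 378·0.87 + 518.3·0.44 = 599.532 sabins.
ᾱ = 599.532 / 1302.0 = 0.4605.
−S·ln(1−ᾱ) = −1302.0 × ln(1 − 0.4605) = 803.480.
V = 21 × 18 × 7 = 2646 m³.
T = 0.161·V/[−S·ln(1−ᾱ)] = 0.161·2646/803.480 = 0.53 s.

0.53 s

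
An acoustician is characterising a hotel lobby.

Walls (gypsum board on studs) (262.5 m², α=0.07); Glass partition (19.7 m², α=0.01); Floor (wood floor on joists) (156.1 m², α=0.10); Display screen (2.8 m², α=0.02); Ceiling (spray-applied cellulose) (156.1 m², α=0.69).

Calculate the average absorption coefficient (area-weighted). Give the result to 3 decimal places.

S = Σ Sᵢ = 262.5 + 19.7 + 156.1 + 2.8 + 156.1 = 597.2 m².
Weighted sum Σ Sα = 141.947.
ᾱ = A/S = 0.238.

0.238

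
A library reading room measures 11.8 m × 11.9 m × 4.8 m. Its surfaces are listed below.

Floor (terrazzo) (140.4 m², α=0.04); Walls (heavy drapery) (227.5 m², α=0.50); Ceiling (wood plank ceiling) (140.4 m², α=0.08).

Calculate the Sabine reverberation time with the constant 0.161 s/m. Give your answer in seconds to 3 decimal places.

0.831 s

Total absorption A = 140.4*0.04 + 227.5*0.50 + 140.4*0.08
  = 5.616 + 113.750 + 11.232 = 130.598 m² sabins.
Room volume: 674.016 m³.
RT60 = 0.161 · V / A = 0.161 × 674.016 / 130.598 = 0.831 s.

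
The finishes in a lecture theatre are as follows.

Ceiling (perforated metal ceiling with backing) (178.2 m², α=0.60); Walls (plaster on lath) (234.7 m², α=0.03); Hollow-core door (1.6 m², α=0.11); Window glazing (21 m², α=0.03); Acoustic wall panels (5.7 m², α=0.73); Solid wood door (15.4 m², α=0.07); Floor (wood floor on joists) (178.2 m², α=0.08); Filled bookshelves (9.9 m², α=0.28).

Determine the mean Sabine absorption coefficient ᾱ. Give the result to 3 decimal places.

Total surface area S = 644.7 m².
Weighted sum Σ Sα = 137.034.
ᾱ = 137.034 / 644.7 = 0.213.

0.213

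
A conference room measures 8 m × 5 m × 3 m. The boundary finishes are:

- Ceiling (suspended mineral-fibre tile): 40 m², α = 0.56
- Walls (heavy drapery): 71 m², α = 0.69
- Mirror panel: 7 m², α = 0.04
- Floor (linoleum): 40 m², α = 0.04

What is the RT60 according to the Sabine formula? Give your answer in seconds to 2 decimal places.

Total absorption A = 40·0.56 + 71·0.69 + 7·0.04 + 40·0.04
  = 22.400 + 48.990 + 0.280 + 1.600 = 73.270 m² sabins.
Room volume: 120 m³.
Sabine: RT60 = 0.161 × 120 / 73.270 = 0.26 s.

0.26 seconds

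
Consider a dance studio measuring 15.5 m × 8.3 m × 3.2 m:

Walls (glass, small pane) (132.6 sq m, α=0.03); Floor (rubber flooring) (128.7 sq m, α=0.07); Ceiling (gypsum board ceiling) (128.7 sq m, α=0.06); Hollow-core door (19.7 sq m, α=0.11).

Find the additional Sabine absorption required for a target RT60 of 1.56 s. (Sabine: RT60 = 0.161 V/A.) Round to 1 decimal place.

19.6 sabins

A₁ = Σ Sᵢαᵢ = 132.6*0.03 + 128.7*0.07 + 128.7*0.06 + 19.7*0.11 = 22.876 sabins.
V = 411.68 m³. Required absorption A₂ = 0.161 × 411.68 / 1.56 = 42.487 sabins.
ΔA = A₂ − A₁ = 42.487 − 22.876 = 19.6 sabins.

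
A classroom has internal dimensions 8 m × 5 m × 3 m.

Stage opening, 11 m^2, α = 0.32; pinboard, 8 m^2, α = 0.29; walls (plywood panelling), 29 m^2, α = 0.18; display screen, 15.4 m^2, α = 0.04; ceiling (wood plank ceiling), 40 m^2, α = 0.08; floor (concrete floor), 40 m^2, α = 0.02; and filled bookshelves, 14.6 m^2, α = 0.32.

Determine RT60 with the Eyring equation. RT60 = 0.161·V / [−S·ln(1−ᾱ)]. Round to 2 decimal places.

0.89 s

S = Σ Sᵢ = 158.0 m^2.
Σ(Sᵢαᵢ) = 11·0.32 + 8·0.29 + 29·0.18 + 15.4·0.04 + 40·0.08 + 40·0.02 + 14.6·0.32 = 20.348.
ᾱ = 20.348 / 158.0 = 0.1288.
−S·ln(1−ᾱ) = −158.0 × ln(1 − 0.1288) = 21.786.
V = 8 × 5 × 3 = 120 m³.
RT60 = 0.161 × 120 / 21.786 = 0.89 s.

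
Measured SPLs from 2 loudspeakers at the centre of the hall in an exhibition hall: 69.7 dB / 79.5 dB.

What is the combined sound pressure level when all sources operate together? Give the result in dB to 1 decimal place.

79.9 dB

Sum in the linear (power) domain: Σ 10^(Lᵢ/10) = 10^(69.7/10) + 10^(79.5/10) = 9.846e+07.
Back to dB: 10·log₁₀ Σ = 79.9 dB.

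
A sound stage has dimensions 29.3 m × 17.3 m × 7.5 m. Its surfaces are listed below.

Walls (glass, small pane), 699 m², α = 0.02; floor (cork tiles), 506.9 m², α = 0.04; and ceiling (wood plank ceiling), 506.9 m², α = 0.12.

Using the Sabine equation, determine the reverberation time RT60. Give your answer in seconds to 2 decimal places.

Total absorption A = 699×0.02 + 506.9×0.04 + 506.9×0.12
  = 13.980 + 20.276 + 60.828 = 95.084 m² sabins.
Room volume: 3801.675 m³.
Sabine: RT60 = 0.161 × 3801.675 / 95.084 = 6.44 s.

6.44 s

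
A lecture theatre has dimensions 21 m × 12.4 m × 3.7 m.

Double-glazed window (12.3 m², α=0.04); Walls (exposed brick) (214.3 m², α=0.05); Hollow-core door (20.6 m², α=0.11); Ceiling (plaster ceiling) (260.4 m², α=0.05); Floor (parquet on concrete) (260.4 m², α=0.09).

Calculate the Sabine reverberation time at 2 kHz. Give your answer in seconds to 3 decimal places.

A = Σ Sᵢαᵢ = 12.3·0.04 + 214.3·0.05 + 20.6·0.11 + 260.4·0.05 + 260.4·0.09 = 49.929 sabins.
Volume V = 21 × 12.4 × 3.7 = 963.48 m³.
T = 0.161 V/A = 0.161·963.48/49.929 = 3.107 s.

3.107 s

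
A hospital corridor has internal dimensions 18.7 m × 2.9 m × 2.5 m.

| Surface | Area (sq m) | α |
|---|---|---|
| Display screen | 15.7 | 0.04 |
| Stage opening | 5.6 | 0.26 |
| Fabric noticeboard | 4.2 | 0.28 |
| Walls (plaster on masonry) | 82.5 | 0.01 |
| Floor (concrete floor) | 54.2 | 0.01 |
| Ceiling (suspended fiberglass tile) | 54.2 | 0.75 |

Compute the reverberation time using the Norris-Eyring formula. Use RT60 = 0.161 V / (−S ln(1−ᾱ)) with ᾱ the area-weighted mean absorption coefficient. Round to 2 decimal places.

Total surface area S = 15.7 + 5.6 + 4.2 + 82.5 + 54.2 + 54.2 = 216.4 sq m.
Absorption A = 15.7×0.04 + 5.6×0.26 + 4.2×0.28 + 82.5×0.01 + 54.2×0.01 + 54.2×0.75 = 45.277 sabins.
Mean coefficient ᾱ = A/S = 0.2092.
Eyring denominator: −S ln(1−ᾱ) = 50.791.
V = 18.7 × 2.9 × 2.5 = 135.575 m³.
T = 0.161·V/[−S·ln(1−ᾱ)] = 0.161·135.575/50.791 = 0.43 s.

0.43 seconds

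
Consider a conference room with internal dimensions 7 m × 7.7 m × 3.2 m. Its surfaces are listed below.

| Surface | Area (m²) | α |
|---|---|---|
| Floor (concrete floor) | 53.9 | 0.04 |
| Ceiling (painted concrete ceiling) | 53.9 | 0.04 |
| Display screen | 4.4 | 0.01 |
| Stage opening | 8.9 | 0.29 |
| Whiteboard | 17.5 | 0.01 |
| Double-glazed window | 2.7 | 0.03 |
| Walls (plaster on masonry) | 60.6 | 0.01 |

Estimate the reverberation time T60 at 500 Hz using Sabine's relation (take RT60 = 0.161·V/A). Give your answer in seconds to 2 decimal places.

A = Σ Sᵢαᵢ = 53.9×0.04 + 53.9×0.04 + 4.4×0.01 + 8.9×0.29 + 17.5×0.01 + 2.7×0.03 + 60.6×0.01 = 7.799 sabins.
Room volume: 172.48 m³.
RT60 = 0.161 · V / A = 0.161 × 172.48 / 7.799 = 3.56 s.

3.56 s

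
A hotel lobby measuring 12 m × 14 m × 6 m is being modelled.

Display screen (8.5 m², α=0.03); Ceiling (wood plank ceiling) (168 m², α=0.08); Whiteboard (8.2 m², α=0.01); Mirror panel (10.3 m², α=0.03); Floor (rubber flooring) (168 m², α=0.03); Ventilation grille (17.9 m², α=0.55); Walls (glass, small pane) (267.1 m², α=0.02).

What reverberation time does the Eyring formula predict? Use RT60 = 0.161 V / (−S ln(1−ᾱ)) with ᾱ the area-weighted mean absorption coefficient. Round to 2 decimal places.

4.60 sec

S = Σ Sᵢ = 648.0 m².
Σ(Sᵢαᵢ) = 8.5·0.03 + 168·0.08 + 8.2·0.01 + 10.3·0.03 + 168·0.03 + 17.9·0.55 + 267.1·0.02 = 34.313.
Mean coefficient ᾱ = A/S = 0.0530.
Eyring denominator: −S ln(1−ᾱ) = 35.288.
V = 12 × 14 × 6 = 1008 m³.
T = 0.161·V/[−S·ln(1−ᾱ)] = 0.161·1008/35.288 = 4.60 s.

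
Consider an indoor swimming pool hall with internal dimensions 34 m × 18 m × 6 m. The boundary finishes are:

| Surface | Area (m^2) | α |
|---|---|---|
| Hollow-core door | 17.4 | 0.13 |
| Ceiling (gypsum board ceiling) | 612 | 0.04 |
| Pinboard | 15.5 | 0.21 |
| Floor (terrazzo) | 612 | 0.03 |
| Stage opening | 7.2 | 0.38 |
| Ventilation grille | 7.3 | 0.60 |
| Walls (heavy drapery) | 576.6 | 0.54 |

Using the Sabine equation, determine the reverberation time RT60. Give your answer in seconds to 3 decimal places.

Equivalent absorption area: A = 17.4×0.13 + 612×0.04 + 15.5×0.21 + 612×0.03 + 7.2×0.38 + 7.3×0.60 + 576.6×0.54 = 366.837 m^2.
V = 34·18·6 = 3672 m³.
T = 0.161 V/A = 0.161·3672/366.837 = 1.612 s.

1.612 s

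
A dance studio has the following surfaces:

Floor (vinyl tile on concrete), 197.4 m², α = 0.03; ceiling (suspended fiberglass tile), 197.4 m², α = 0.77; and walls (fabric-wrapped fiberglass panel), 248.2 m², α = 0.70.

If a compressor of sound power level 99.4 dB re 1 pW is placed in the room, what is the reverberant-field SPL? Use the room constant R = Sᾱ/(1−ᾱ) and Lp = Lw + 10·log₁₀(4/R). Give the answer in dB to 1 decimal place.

77.1 dB

A = 331.660 sabins; S = 643.0 m².
ᾱ = 0.5158, so room constant R = A/(1−ᾱ) = 684.965 m².
Lp = 99.4 + 10·log₁₀(4/684.965) = 99.4 + (-22.34) = 77.1 dB.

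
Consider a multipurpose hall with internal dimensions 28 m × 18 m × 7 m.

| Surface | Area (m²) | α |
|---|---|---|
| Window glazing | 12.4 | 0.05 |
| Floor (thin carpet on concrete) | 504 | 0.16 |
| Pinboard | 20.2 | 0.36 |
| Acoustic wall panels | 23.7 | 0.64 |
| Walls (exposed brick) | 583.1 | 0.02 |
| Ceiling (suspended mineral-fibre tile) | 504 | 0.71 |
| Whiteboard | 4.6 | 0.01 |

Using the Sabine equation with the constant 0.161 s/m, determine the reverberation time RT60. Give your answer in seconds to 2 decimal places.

1.20 seconds

Total absorption A = 12.4×0.05 + 504×0.16 + 20.2×0.36 + 23.7×0.64 + 583.1×0.02 + 504×0.71 + 4.6×0.01
  = 0.620 + 80.640 + 7.272 + 15.168 + 11.662 + 357.840 + 0.046 = 473.248 m² sabins.
Room volume: 3528 m³.
RT60 = 0.161 · V / A = 0.161 × 3528 / 473.248 = 1.20 s.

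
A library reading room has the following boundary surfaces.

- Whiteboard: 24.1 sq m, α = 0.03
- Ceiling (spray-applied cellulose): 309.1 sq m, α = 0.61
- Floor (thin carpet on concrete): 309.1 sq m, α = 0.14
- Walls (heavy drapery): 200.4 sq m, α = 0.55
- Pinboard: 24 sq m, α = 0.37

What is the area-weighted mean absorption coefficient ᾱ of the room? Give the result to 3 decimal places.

0.406

Total surface area S = 866.7 sq m.
A = 24.1×0.03 + 309.1×0.61 + 309.1×0.14 + 200.4×0.55 + 24×0.37 = 351.648 sabins.
ᾱ = 351.648 / 866.7 = 0.406.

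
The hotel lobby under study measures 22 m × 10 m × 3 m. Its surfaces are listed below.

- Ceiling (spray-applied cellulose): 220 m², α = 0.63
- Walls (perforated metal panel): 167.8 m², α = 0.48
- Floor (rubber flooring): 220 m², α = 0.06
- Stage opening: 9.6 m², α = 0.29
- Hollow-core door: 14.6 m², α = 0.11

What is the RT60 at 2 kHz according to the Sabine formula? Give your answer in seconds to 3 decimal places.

Total absorption A = 220·0.63 + 167.8·0.48 + 220·0.06 + 9.6·0.29 + 14.6·0.11
  = 138.600 + 80.544 + 13.200 + 2.784 + 1.606 = 236.734 m² sabins.
Room volume: 660 m³.
Sabine: RT60 = 0.161 × 660 / 236.734 = 0.449 s.

0.449 s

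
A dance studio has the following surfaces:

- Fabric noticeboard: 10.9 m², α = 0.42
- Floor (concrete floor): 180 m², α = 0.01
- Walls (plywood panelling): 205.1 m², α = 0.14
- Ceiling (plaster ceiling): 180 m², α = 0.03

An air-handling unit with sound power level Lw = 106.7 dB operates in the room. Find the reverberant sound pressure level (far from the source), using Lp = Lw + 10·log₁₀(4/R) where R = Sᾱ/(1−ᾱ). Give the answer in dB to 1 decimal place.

96.3 dB

Σ(Sᵢαᵢ) = 10.9×0.42 + 180×0.01 + 205.1×0.14 + 180×0.03 = 40.492; total area S = 576.0 m².
ᾱ = 0.0703, so room constant R = A/(1−ᾱ) = 43.554 m².
Lp = 106.7 + 10·log₁₀(4/43.554) = 106.7 + (-10.37) = 96.3 dB.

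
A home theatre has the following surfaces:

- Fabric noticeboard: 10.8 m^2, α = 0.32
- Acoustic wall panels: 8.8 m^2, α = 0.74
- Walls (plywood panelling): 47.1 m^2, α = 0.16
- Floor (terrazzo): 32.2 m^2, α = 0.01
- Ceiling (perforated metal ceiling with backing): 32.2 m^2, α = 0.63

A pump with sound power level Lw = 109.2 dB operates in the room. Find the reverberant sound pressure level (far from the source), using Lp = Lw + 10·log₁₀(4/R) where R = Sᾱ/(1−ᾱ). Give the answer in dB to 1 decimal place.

97.9 dB

Σ(Sᵢαᵢ) = 10.8·0.32 + 8.8·0.74 + 47.1·0.16 + 32.2·0.01 + 32.2·0.63 = 38.112; total area S = 131.1 m^2.
ᾱ = 38.112/131.1 = 0.2907; R = Sᾱ/(1−ᾱ) = 38.112/(1−0.2907) = 53.732 m^2.
Lp = Lw + 10 log₁₀(4/R) = 109.2 -11.28 = 97.9 dB.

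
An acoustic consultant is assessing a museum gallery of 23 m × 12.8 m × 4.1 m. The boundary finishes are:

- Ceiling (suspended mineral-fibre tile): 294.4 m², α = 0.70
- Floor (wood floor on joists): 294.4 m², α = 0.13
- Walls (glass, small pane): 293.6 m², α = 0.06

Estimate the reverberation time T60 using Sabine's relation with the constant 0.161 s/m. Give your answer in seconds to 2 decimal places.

Summing Sᵢαᵢ: 206.080 + 38.272 + 17.616 → A = 261.968 sabins.
V = 23·12.8·4.1 = 1207.04 m³.
T = 0.161 V/A = 0.161·1207.04/261.968 = 0.74 s.

0.74 sec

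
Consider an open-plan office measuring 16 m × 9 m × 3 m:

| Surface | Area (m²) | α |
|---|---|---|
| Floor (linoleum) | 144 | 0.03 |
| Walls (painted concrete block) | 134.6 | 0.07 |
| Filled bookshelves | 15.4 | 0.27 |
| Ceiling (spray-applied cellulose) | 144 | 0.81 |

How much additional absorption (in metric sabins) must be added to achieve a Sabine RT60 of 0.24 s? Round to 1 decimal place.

Total absorption A₁ = 144×0.03 + 134.6×0.07 + 15.4×0.27 + 144×0.81
  = 4.320 + 9.422 + 4.158 + 116.640 = 134.540 m² sabins.
V = 432 m³. Required absorption A₂ = 0.161 × 432 / 0.24 = 289.800 sabins.
ΔA = A₂ − A₁ = 289.800 − 134.540 = 155.3 sabins.

155.3 sabins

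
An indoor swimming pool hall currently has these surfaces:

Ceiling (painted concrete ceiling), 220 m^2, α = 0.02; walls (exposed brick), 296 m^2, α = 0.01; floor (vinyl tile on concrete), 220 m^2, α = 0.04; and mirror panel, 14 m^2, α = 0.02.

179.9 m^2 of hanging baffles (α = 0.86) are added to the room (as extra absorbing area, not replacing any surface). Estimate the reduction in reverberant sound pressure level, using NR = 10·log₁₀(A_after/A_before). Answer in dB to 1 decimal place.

10.2 dB

Summing Sᵢαᵢ: 4.400 + 2.960 + 8.800 + 0.280 → A_before = 16.440 sabins.
Treatment contributes 179.9·0.86 = 154.714 sabins.
New total A_after = 171.154 sabins.
Reduction = 10 log₁₀(A_after/A_before) = 10 log₁₀(10.4108) = 10.2 dB.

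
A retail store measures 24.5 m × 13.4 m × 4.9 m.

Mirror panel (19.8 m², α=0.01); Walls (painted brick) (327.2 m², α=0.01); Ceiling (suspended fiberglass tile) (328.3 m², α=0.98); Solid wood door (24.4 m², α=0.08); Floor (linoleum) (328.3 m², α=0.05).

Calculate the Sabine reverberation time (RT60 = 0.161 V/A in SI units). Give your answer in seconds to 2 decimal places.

A = Σ Sᵢαᵢ = 19.8·0.01 + 327.2·0.01 + 328.3·0.98 + 24.4·0.08 + 328.3·0.05 = 343.571 sabins.
V = 24.5·13.4·4.9 = 1608.67 m³.
Sabine: RT60 = 0.161 × 1608.67 / 343.571 = 0.75 s.

0.75 s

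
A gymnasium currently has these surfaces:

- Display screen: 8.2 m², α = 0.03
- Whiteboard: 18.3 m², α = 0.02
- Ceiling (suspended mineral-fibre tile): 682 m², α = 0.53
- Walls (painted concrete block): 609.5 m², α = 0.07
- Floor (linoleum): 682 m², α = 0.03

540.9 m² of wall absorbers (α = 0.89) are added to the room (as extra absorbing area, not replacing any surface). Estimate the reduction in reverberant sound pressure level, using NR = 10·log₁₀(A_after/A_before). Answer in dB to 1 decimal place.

Total absorption A_before = 8.2×0.03 + 18.3×0.02 + 682×0.53 + 609.5×0.07 + 682×0.03
  = 0.246 + 0.366 + 361.460 + 42.665 + 20.460 = 425.197 m² sabins.
Added absorption = 540.9 × 0.89 = 481.401 sabins.
A_after = 425.197 + 481.401 = 906.598 sabins.
Reduction = 10 log₁₀(A_after/A_before) = 10 log₁₀(2.1322) = 3.3 dB.

3.3 dB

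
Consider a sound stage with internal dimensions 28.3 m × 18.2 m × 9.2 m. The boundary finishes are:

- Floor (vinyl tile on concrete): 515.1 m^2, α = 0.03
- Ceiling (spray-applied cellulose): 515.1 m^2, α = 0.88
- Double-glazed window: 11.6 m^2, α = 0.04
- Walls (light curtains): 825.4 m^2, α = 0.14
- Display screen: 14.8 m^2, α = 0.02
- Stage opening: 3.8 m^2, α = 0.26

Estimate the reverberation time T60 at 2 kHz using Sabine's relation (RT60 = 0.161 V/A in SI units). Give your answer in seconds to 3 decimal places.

Summing Sᵢαᵢ: 15.453 + 453.288 + 0.464 + 115.556 + 0.296 + 0.988 → A = 586.045 sabins.
Volume V = 28.3 × 18.2 × 9.2 = 4738.552 m³.
Sabine: RT60 = 0.161 × 4738.552 / 586.045 = 1.302 s.

1.302 seconds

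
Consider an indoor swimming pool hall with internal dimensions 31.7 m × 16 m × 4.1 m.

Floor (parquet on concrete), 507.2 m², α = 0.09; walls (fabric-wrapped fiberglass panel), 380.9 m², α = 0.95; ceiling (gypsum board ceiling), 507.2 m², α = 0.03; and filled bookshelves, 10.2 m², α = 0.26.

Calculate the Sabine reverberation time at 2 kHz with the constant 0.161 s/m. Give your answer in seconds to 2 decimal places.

0.79 s

Total absorption A = 507.2·0.09 + 380.9·0.95 + 507.2·0.03 + 10.2·0.26
  = 45.648 + 361.855 + 15.216 + 2.652 = 425.371 m² sabins.
Volume V = 31.7 × 16 × 4.1 = 2079.52 m³.
Sabine: RT60 = 0.161 × 2079.52 / 425.371 = 0.79 s.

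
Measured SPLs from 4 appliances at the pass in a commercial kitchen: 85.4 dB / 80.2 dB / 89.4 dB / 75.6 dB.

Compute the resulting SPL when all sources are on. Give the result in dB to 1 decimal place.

91.3 dB

Converting to relative power and adding: 10^(85.4/10) + 10^(80.2/10) + 10^(89.4/10) + 10^(75.6/10) = 1.359e+09.
L_total = 10·log₁₀(1.359e+09) = 91.3 dB.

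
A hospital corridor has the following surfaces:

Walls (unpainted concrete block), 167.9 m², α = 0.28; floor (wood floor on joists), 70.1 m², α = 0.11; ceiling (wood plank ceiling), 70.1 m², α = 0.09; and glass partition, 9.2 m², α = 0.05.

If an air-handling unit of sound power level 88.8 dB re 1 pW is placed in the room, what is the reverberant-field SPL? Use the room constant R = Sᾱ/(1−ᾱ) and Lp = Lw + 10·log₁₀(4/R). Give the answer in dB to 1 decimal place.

A = 61.492 sabins; S = 317.3 m².
ᾱ = 0.1938, so room constant R = A/(1−ᾱ) = 76.274 m².
Lp = 88.8 + 10·log₁₀(4/76.274) = 88.8 + (-12.80) = 76.0 dB.

76.0 dB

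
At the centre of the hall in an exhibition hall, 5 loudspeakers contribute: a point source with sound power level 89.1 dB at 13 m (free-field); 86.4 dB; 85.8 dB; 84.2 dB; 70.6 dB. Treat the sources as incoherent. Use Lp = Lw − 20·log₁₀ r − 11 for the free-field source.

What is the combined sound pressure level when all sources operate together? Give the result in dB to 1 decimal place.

Source at 13 m: Lp = 89.1 − 20·log₁₀(13) − 11 = 55.8 dB.
Sum in the linear (power) domain: Σ 10^(Lᵢ/10) = 10^(55.8/10) + 10^(86.4/10) + 10^(85.8/10) + 10^(84.2/10) + 10^(70.6/10) = 1.092e+09.
Back to dB: 10·log₁₀ Σ = 90.4 dB.

90.4 dB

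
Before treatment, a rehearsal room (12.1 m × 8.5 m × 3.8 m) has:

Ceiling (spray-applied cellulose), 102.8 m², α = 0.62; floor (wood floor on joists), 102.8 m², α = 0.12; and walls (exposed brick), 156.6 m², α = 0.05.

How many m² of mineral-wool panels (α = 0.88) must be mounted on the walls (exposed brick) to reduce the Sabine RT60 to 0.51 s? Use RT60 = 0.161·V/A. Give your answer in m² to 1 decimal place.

Summing Sᵢαᵢ: 63.736 + 12.336 + 7.830 → A₁ = 83.902 sabins.
Required A₂ = 0.161·390.83/0.51 = 123.380 sabins.
Absorption to add: 123.380 − 83.902 = 39.478 sabins.
Net gain per m²: Δα = 0.88 − 0.05 = 0.83.
Panel area = 39.478 / 0.83 = 47.6 m².

47.6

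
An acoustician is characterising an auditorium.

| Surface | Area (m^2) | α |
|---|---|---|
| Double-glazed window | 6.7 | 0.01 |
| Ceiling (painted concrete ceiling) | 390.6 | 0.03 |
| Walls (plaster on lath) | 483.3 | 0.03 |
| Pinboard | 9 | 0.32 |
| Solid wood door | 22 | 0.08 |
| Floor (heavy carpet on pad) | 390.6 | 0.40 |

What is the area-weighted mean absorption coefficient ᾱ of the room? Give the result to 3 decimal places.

S = Σ Sᵢ = 6.7 + 390.6 + 483.3 + 9 + 22 + 390.6 = 1302.2 m^2.
A = 6.7*0.01 + 390.6*0.03 + 483.3*0.03 + 9*0.32 + 22*0.08 + 390.6*0.40 = 187.164 sabins.
ᾱ = A/S = 0.144.

0.144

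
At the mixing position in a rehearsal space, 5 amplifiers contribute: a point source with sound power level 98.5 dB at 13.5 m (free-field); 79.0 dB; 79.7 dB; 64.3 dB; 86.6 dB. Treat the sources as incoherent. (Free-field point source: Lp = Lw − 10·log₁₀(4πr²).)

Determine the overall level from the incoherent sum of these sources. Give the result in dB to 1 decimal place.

Source at 13.5 m: Lp = 98.5 − 10·log₁₀(4π·13.5²) = 98.5 − 10·log₁₀(2290.221) = 64.9 dB.
Sum in the linear (power) domain: Σ 10^(Lᵢ/10) = 10^(64.9/10) + 10^(79.0/10) + 10^(79.7/10) + 10^(64.3/10) + 10^(86.6/10) = 6.356e+08.
Back to dB: 10·log₁₀ Σ = 88.0 dB.

88.0 dB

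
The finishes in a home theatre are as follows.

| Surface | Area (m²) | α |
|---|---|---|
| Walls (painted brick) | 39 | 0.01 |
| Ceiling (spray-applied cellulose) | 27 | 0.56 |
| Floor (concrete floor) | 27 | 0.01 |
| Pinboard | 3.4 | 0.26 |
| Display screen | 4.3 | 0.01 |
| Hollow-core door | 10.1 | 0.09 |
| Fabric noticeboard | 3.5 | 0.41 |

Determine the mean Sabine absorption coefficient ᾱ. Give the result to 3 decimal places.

0.167

S = Σ Sᵢ = 39 + 27 + 27 + 3.4 + 4.3 + 10.1 + 3.5 = 114.3 m².
Σ(Sᵢαᵢ) = 39*0.01 + 27*0.56 + 27*0.01 + 3.4*0.26 + 4.3*0.01 + 10.1*0.09 + 3.5*0.41 = 19.051.
ᾱ = 19.051 / 114.3 = 0.167.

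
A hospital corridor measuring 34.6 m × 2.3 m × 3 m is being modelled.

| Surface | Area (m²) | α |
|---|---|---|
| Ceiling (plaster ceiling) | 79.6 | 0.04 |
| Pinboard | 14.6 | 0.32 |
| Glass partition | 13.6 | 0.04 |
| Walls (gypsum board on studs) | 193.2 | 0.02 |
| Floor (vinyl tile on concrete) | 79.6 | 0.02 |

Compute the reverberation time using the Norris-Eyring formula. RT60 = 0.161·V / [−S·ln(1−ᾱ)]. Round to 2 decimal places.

Total surface area S = 79.6 + 14.6 + 13.6 + 193.2 + 79.6 = 380.6 m².
Absorption A = 79.6×0.04 + 14.6×0.32 + 13.6×0.04 + 193.2×0.02 + 79.6×0.02 = 13.856 sabins.
Mean coefficient ᾱ = A/S = 0.0364.
Eyring denominator: −S ln(1−ᾱ) = 14.112.
V = 34.6 × 2.3 × 3 = 238.74 m³.
RT60 = 0.161 × 238.74 / 14.112 = 2.72 s.

2.72 s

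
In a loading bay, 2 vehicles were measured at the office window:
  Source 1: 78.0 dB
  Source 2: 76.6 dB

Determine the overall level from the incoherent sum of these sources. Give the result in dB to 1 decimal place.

Converting to relative power and adding: 10^(78.0/10) + 10^(76.6/10) = 1.088e+08.
Back to dB: 10·log₁₀ Σ = 80.4 dB.

80.4 dB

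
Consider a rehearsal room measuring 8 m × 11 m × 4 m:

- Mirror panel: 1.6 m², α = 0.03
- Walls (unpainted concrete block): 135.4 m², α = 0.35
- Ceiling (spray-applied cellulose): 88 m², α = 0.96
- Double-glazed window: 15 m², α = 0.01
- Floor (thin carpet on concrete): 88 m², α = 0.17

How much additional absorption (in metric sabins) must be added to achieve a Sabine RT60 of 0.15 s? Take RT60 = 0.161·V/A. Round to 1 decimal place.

A₁ = Σ Sᵢαᵢ = 1.6*0.03 + 135.4*0.35 + 88*0.96 + 15*0.01 + 88*0.17 = 147.028 sabins.
For T = 0.15 s, need A₂ = 0.161·V/T = 0.161·352/0.15 = 377.813 sabins.
ΔA = A₂ − A₁ = 377.813 − 147.028 = 230.8 sabins.

230.8 sabins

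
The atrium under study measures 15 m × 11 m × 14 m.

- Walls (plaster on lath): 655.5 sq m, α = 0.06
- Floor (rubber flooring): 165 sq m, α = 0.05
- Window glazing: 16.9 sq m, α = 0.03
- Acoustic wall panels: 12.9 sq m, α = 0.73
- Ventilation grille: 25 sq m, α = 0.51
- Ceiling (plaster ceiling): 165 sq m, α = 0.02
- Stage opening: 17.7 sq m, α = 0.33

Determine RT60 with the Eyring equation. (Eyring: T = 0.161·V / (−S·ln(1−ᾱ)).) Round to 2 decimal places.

4.51 s

Total surface area S = 655.5 + 165 + 16.9 + 12.9 + 25 + 165 + 17.7 = 1058.0 sq m.
Σ(Sᵢαᵢ) = 655.5×0.06 + 165×0.05 + 16.9×0.03 + 12.9×0.73 + 25×0.51 + 165×0.02 + 17.7×0.33 = 79.395.
Mean coefficient ᾱ = A/S = 0.0750.
−S·ln(1−ᾱ) = −1058.0 × ln(1 − 0.0750) = 82.483.
V = 15 × 11 × 14 = 2310 m³.
T = 0.161·V/[−S·ln(1−ᾱ)] = 0.161·2310/82.483 = 4.51 s.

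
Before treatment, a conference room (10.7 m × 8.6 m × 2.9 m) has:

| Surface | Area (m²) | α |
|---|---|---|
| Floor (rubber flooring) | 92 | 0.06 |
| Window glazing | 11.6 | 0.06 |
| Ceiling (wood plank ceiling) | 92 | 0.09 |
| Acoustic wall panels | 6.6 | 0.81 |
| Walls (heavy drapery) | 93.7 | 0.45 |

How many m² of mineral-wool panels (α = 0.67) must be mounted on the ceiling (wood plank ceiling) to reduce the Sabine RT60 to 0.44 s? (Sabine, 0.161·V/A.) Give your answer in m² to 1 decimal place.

Summing Sᵢαᵢ: 5.520 + 0.696 + 8.280 + 5.346 + 42.165 → A₁ = 62.007 sabins.
Required A₂ = 0.161·266.858/0.44 = 97.646 sabins.
ΔA needed = 97.646 − 62.007 = 35.639 sabins.
Each m² of panel replacing the ceiling (wood plank ceiling) adds (0.67 − 0.09) = 0.58 sabins.
Panel area = 35.639 / 0.58 = 61.4 m².

61.4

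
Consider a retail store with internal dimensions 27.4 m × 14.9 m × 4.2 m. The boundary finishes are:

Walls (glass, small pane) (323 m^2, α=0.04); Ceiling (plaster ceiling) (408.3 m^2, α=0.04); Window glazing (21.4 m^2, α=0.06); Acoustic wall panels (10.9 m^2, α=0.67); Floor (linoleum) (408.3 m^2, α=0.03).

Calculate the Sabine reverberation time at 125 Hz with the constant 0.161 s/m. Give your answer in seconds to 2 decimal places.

5.51 sec

A = Σ Sᵢαᵢ = 323*0.04 + 408.3*0.04 + 21.4*0.06 + 10.9*0.67 + 408.3*0.03 = 50.088 sabins.
Volume V = 27.4 × 14.9 × 4.2 = 1714.692 m³.
Sabine: RT60 = 0.161 × 1714.692 / 50.088 = 5.51 s.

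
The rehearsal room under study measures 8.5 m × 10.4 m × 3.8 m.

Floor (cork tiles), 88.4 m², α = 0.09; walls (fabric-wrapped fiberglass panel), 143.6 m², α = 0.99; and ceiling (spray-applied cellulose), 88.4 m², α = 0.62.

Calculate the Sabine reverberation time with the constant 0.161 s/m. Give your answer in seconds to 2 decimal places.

Equivalent absorption area: A = 88.4×0.09 + 143.6×0.99 + 88.4×0.62 = 204.928 m².
Room volume: 335.92 m³.
RT60 = 0.161 · V / A = 0.161 × 335.92 / 204.928 = 0.26 s.

0.26 s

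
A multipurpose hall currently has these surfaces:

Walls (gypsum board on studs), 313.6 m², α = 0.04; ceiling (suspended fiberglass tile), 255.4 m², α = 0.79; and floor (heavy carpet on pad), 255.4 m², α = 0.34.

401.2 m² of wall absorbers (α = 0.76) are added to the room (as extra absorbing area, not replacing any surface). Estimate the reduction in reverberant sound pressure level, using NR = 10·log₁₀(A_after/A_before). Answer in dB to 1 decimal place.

3.0 dB

A_before = Σ Sᵢαᵢ = 313.6*0.04 + 255.4*0.79 + 255.4*0.34 = 301.146 sabins.
Added absorption = 401.2 × 0.76 = 304.912 sabins.
A_after = 301.146 + 304.912 = 606.058 sabins.
Reduction = 10 log₁₀(A_after/A_before) = 10 log₁₀(2.0125) = 3.0 dB.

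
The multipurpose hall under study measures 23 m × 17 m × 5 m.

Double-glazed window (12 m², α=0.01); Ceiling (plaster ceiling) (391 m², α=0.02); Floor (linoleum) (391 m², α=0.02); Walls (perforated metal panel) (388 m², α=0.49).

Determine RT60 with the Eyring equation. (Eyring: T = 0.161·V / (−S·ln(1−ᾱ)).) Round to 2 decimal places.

Total surface area S = 12 + 391 + 391 + 388 = 1182.0 m².
Absorption A = 12×0.01 + 391×0.02 + 391×0.02 + 388×0.49 = 205.880 sabins.
ᾱ = 205.880 / 1182.0 = 0.1742.
−S·ln(1−ᾱ) = −1182.0 × ln(1 − 0.1742) = 226.238.
V = 23 × 17 × 5 = 1955 m³.
RT60 = 0.161 × 1955 / 226.238 = 1.39 s.

1.39 s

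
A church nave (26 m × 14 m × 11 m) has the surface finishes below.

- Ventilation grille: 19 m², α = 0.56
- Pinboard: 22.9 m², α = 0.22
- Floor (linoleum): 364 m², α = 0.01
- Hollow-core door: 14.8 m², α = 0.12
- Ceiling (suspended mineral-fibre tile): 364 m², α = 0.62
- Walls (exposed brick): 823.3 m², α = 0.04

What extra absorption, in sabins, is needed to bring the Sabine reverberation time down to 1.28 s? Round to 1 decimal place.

223.9 sabins

Total absorption A₁ = 19×0.56 + 22.9×0.22 + 364×0.01 + 14.8×0.12 + 364×0.62 + 823.3×0.04
  = 10.640 + 5.038 + 3.640 + 1.776 + 225.680 + 32.932 = 279.706 m² sabins.
V = 4004 m³. Required absorption A₂ = 0.161 × 4004 / 1.28 = 503.628 sabins.
Shortfall: 503.628 − 279.706 = 223.9 sabins.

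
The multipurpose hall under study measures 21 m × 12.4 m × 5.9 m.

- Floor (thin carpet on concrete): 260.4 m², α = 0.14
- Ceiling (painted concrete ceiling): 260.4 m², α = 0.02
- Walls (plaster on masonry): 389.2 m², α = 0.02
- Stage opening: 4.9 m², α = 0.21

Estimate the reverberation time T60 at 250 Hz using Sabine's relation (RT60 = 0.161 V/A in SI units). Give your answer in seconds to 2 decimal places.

4.90 s

Total absorption A = 260.4*0.14 + 260.4*0.02 + 389.2*0.02 + 4.9*0.21
  = 36.456 + 5.208 + 7.784 + 1.029 = 50.477 m² sabins.
Volume V = 21 × 12.4 × 5.9 = 1536.36 m³.
RT60 = 0.161 · V / A = 0.161 × 1536.36 / 50.477 = 4.90 s.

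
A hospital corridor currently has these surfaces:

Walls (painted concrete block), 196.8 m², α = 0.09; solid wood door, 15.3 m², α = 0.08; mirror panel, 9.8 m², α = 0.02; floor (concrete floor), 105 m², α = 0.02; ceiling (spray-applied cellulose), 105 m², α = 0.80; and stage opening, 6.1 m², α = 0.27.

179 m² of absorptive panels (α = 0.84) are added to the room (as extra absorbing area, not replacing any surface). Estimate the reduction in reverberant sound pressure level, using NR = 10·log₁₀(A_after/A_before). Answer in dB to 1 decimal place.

3.8 dB

Total absorption A_before = 196.8·0.09 + 15.3·0.08 + 9.8·0.02 + 105·0.02 + 105·0.80 + 6.1·0.27
  = 17.712 + 1.224 + 0.196 + 2.100 + 84.000 + 1.647 = 106.879 m² sabins.
Added absorption = 179 × 0.84 = 150.360 sabins.
A_after = 106.879 + 150.360 = 257.239 sabins.
Reduction = 10 log₁₀(A_after/A_before) = 10 log₁₀(2.4068) = 3.8 dB.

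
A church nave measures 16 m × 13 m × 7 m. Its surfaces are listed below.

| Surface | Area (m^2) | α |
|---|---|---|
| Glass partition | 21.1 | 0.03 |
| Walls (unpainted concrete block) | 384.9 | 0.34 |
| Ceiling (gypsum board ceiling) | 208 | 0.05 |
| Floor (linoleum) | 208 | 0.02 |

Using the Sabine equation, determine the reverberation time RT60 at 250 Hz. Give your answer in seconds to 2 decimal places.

1.60 s

A = Σ Sᵢαᵢ = 21.1×0.03 + 384.9×0.34 + 208×0.05 + 208×0.02 = 146.059 sabins.
V = 16·13·7 = 1456 m³.
RT60 = 0.161 · V / A = 0.161 × 1456 / 146.059 = 1.60 s.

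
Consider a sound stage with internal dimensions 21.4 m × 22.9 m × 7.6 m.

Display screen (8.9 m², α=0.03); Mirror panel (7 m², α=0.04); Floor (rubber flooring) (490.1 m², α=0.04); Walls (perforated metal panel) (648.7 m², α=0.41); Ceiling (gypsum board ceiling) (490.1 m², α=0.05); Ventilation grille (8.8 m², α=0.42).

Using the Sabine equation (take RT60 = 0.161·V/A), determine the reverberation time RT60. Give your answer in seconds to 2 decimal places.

Equivalent absorption area: A = 8.9*0.03 + 7*0.04 + 490.1*0.04 + 648.7*0.41 + 490.1*0.05 + 8.8*0.42 = 314.319 m².
V = 21.4·22.9·7.6 = 3724.456 m³.
RT60 = 0.161 · V / A = 0.161 × 3724.456 / 314.319 = 1.91 s.

1.91 sec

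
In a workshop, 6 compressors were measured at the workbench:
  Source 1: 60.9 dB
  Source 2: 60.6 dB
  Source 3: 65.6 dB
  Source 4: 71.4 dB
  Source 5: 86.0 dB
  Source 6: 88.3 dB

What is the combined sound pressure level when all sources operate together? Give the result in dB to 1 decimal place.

Σ 10^(Lᵢ/10) = 1.094e+09.
Back to dB: 10·log₁₀ Σ = 90.4 dB.

90.4 dB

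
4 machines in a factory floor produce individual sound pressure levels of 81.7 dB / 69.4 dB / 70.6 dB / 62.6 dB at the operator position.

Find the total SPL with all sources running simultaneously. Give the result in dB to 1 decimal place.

82.3 dB

Converting to relative power and adding: 10^(81.7/10) + 10^(69.4/10) + 10^(70.6/10) + 10^(62.6/10) = 1.699e+08.
L_total = 10·log₁₀(1.699e+08) = 82.3 dB.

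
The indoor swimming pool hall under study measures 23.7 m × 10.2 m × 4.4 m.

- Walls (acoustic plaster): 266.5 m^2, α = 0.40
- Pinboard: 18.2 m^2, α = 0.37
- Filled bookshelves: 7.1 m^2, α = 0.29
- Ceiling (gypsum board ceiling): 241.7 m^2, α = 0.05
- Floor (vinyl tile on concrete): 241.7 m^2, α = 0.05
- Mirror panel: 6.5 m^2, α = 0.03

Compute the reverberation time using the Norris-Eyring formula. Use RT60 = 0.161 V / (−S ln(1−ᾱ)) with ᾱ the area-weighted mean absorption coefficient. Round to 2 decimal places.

1.11 seconds

S = Σ Sᵢ = 781.7 m^2.
Absorption A = 266.5×0.40 + 18.2×0.37 + 7.1×0.29 + 241.7×0.05 + 241.7×0.05 + 6.5×0.03 = 139.758 sabins.
Mean coefficient ᾱ = A/S = 0.1788.
Eyring denominator: −S ln(1−ᾱ) = 153.986.
V = 23.7 × 10.2 × 4.4 = 1063.656 m³.
T = 0.161·V/[−S·ln(1−ᾱ)] = 0.161·1063.656/153.986 = 1.11 s.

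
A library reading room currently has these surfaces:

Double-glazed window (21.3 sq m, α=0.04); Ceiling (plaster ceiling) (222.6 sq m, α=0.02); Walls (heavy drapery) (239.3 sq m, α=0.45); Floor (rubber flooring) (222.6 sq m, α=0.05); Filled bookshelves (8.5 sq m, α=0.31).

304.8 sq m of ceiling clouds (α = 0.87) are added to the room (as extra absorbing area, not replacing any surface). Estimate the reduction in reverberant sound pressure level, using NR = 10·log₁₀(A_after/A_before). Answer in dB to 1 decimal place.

Summing Sᵢαᵢ: 0.852 + 4.452 + 107.685 + 11.130 + 2.635 → A_before = 126.754 sabins.
Treatment contributes 304.8·0.87 = 265.176 sabins.
New total A_after = 391.930 sabins.
Reduction = 10 log₁₀(A_after/A_before) = 10 log₁₀(3.0921) = 4.9 dB.

4.9 dB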